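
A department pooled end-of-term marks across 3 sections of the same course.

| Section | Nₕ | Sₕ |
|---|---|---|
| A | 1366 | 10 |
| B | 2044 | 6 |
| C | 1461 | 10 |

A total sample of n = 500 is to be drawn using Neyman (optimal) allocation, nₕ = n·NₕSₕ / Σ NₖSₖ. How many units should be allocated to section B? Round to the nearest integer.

A: NₕSₕ = 1366·10 = 13660
B: NₕSₕ = 2044·6 = 12264
C: NₕSₕ = 1461·10 = 14610
Σ NₕSₕ = 40534.
n_B = 500·12264/40534 = 151.280... → 151.

151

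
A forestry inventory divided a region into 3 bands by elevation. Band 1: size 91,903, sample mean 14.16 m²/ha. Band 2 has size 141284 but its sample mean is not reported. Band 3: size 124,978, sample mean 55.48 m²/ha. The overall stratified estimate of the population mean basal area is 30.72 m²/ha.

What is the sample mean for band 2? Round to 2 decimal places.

19.59

Σ Nₕx̄ₕ = N·μ, so 141284·x̄_2 = 358165·30.72 − (91903·14.16 + 124978·55.48).
= 11002828.8 − 8235125.92 = 2767702.88.
x̄_2 = 2767702.88 / 141284 = 19.5896... → 19.59.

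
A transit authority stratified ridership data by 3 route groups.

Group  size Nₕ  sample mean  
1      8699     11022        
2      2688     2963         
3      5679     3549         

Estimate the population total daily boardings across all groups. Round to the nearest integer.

1: 8699·11022 = 95880378
2: 2688·2963 = 7964544
3: 5679·3549 = 20154771
τ̂ = Σ Nₕx̄ₕ = 123999693.

123999693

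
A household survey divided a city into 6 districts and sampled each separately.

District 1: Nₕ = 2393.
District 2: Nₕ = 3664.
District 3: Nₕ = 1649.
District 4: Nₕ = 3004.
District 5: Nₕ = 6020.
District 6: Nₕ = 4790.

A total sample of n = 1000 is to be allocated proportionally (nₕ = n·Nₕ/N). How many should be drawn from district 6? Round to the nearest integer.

223

N = 2393 + 3664 + 1649 + 3004 + 6020 + 4790 = 21520.
n_6 = 1000·4790/21520 = 222.584... → 223.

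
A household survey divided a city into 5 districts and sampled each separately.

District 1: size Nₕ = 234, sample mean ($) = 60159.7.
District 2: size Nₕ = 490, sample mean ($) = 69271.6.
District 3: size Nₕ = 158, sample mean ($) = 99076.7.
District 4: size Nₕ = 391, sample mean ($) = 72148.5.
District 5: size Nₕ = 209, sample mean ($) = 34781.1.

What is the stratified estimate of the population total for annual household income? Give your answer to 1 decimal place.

99153885.8

1: 234·60159.7 = 14077369.8
2: 490·69271.6 = 33943084
3: 158·99076.7 = 15654118.6
4: 391·72148.5 = 28210063.5
5: 209·34781.1 = 7269249.9
τ̂ = Σ Nₕx̄ₕ = 99153885.8.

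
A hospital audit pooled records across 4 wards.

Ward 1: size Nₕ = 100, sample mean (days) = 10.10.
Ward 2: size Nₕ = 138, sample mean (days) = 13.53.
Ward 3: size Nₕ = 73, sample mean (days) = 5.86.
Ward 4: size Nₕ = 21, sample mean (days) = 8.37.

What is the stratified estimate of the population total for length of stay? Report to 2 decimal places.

Estimate total by summing Nₕ·x̄ₕ over strata.
100·10.10 + 138·13.53 + 73·5.86 + 21·8.37 = 1010 + 1867.14 + 427.78 + 175.77 = 3480.69.

3480.69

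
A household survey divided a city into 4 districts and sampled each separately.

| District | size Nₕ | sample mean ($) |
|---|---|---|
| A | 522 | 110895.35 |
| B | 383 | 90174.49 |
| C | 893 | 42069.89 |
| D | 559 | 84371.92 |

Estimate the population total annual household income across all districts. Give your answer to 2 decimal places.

A: 522·110895.35 = 57887372.7
B: 383·90174.49 = 34536829.67
C: 893·42069.89 = 37568411.77
D: 559·84371.92 = 47163903.28
τ̂ = Σ Nₕx̄ₕ = 177156517.42.

177156517.42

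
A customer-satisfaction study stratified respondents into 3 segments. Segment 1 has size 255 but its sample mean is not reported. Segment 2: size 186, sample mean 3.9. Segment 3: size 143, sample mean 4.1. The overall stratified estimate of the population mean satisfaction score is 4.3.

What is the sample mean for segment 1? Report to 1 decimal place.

4.7

Σ Nₕx̄ₕ = N·μ, so 255·x̄_1 = 584·4.3 − (186·3.9 + 143·4.1).
= 2511.2 − 1311.7 = 1199.5.
x̄_1 = 1199.5 / 255 = 4.704... → 4.7.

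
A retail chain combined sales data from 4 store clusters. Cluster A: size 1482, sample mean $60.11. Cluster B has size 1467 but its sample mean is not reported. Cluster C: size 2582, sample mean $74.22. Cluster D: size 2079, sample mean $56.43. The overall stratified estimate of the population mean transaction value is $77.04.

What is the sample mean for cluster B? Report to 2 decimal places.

Σ Nₕx̄ₕ = N·μ, so 1467·x̄_B = 7610·77.04 − (1482·60.11 + 2582·74.22 + 2079·56.43).
= 586274.4 − 398037.03 = 188237.37.
x̄_B = 188237.37 / 1467 = 128.3145... → 128.31.

128.31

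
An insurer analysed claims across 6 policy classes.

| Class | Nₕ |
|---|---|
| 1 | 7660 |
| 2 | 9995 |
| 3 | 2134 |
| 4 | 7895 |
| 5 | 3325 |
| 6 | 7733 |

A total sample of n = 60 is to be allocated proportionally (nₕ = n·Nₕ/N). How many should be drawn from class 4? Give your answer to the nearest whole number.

12

N = 7660 + 9995 + 2134 + 7895 + 3325 + 7733 = 38742.
n_4 = 60·7895/38742 = 12.227... → 12.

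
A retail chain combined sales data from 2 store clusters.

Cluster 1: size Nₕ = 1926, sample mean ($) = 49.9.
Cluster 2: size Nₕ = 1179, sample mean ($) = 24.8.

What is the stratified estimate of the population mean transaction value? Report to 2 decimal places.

N = 1926 + 1179 = 3105.
Overall mean = Σ (Nₕ/N)·x̄ₕ — weight by population share, not a simple average.
Σ Nₕx̄ₕ = 1926·49.9 + 1179·24.8 = 96107.4 + 29239.2 = 125346.6.
Divide by N: 125346.6 / 3105 = 40.3693... → 40.37.

40.37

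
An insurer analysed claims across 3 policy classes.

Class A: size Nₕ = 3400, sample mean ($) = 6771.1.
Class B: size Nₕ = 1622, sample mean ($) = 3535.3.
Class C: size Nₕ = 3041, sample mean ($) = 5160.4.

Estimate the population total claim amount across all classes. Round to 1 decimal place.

44448773.0

Population total = Σ Nₕ·x̄ₕ (each stratum's size times its mean).
3400·6771.1 + 1622·3535.3 + 3041·5160.4 = 23021740 + 5734256.6 + 15692776.4 = 44448773.0.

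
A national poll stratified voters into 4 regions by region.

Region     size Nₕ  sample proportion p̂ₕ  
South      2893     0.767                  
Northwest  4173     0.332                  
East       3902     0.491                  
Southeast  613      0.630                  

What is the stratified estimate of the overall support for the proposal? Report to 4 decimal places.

0.5100

Wₕ = Nₕ/N with N = 11581: 0.2498, 0.3603, 0.3369, 0.0529.
p̂_st = 0.2498·0.767 + 0.3603·0.332 + 0.3369·0.491 + 0.0529·0.630 ≈ 0.510011... → 0.5100.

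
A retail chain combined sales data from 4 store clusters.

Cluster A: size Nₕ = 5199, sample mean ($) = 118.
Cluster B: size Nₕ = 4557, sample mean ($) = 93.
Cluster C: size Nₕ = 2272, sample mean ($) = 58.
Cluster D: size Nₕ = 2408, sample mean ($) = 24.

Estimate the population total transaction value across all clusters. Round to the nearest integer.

1226851

Estimate total by summing Nₕ·x̄ₕ over strata.
5199·118 + 4557·93 + 2272·58 + 2408·24 = 613482 + 423801 + 131776 + 57792 = 1226851.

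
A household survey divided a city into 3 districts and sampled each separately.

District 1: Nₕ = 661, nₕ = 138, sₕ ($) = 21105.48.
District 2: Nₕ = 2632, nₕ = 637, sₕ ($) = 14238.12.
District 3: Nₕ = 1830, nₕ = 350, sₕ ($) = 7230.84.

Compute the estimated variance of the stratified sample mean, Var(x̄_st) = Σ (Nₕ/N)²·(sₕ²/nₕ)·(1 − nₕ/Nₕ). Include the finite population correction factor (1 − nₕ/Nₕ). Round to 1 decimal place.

121605.0

N = 5123; Wₕ = Nₕ/N.
district 1: (661/5123)²·21105.48²/138·(1 − 138/661) = 42517.3137
district 2: (2632/5123)²·14238.12²/637·(1 − 637/2632) = 63671.6257
district 3: (1830/5123)²·7230.84²/350·(1 − 350/1830) = 15416.0657
Sum = 121605.0051 → 121605.0.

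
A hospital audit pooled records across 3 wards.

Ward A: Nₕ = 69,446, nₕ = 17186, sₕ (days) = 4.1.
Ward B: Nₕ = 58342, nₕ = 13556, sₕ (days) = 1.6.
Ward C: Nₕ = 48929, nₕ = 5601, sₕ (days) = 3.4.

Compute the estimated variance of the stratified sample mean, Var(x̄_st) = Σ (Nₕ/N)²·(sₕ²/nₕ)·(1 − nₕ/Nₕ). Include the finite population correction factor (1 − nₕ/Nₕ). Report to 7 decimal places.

0.0002696

N = 176717. Term for each stratum: Wₕ²sₕ²/nₕ·(1−nₕ/Nₕ).
Var(x̄_st) = 0.0001136718 + 0.0000158007 + 0.0001401105 = 0.0002695830 → 0.0002696.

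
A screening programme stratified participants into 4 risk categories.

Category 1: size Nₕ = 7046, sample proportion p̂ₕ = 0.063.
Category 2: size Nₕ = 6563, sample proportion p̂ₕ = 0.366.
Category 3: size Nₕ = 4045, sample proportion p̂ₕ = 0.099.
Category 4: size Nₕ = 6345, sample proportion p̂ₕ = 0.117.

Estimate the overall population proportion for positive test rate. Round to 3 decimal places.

0.166

Wₕ = Nₕ/N with N = 23999: 0.2936, 0.2735, 0.1685, 0.2644.
p̂_st = 0.2936·0.063 + 0.2735·0.366 + 0.1685·0.099 + 0.2644·0.117 ≈ 0.16621... → 0.166.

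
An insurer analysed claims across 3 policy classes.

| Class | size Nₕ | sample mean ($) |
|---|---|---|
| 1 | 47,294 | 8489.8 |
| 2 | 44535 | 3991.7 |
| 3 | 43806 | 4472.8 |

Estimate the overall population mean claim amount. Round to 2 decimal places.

5715.50

N = 135635; weights Wₕ = Nₕ/N = (0.3487, 0.3283, 0.3230).
x̄_st = Σ Wₕ·x̄ₕ = 0.3487·8489.8 + 0.3283·3991.7 + 0.3230·4472.8 ≈ 5715.5044...
→ 5715.50.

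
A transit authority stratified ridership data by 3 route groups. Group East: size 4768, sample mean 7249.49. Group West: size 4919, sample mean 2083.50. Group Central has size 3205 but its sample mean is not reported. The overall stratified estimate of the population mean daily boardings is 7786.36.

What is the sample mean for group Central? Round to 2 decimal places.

N = 4768 + 4919 + 3205 = 12892.
Overall total = μ·N = 7786.36·12892 = 100381753.12.
Subtract the known strata: 4768·7249.49 + 4919·2083.50 = 44814304.82.
Remaining total for group Central: 100381753.12 − 44814304.82 = 55567448.3.
Divide by its size: 55567448.3 / 3205 = 17337.7374... → 17337.74.

17337.74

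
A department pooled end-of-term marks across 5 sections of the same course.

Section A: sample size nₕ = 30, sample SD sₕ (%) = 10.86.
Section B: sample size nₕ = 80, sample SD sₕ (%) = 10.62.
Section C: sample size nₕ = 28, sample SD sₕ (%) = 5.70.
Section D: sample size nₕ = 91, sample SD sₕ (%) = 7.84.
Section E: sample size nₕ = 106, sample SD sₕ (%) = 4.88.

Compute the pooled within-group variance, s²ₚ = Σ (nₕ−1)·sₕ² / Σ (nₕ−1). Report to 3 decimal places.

Degrees of freedom: 29 + 79 + 27 + 90 + 105 = 330.
Σ(nₕ−1)sₕ² = 29·117.9396 + 79·112.7844 + 27·32.49 + 90·61.4656 + 105·23.8144 = 21239.862.
s²ₚ = 21239.862 / 330 = 64.36322... → 64.363.

64.363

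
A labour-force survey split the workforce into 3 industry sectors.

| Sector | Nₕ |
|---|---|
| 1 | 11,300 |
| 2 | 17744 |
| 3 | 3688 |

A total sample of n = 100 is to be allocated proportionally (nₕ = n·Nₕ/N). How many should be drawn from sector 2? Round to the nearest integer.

54

N = 11300 + 17744 + 3688 = 32732.
n_2 = 100·17744/32732 = 54.210... → 54.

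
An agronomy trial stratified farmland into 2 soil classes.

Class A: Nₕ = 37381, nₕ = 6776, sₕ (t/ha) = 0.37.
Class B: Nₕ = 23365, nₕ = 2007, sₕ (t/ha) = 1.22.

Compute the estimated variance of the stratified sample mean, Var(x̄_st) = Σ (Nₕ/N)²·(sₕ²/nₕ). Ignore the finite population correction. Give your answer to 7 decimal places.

N = 60746. Term for each stratum: Wₕ²sₕ²/nₕ.
Var(x̄_st) = 0.0000076506 + 0.0001097156 = 0.0001173662 → 0.0001174.

0.0001174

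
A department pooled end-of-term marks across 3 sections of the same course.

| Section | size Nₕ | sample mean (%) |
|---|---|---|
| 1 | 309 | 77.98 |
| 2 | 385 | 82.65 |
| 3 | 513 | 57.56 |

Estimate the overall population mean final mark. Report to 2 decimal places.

70.79

x̄_st = (Σ Nₕx̄ₕ) / (Σ Nₕ) = (309·77.98 + 385·82.65 + 513·57.56) / 1207
= 85444.35 / 1207 = 70.7907... → 70.79.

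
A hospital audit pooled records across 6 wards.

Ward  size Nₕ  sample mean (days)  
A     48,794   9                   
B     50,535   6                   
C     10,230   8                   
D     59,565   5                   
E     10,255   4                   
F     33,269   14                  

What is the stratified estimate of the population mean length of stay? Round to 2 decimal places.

N = 48794 + 50535 + 10230 + 59565 + 10255 + 33269 = 212648.
The stratified mean weights each stratum mean by its population share Nₕ/N.
Σ Nₕx̄ₕ = 48794·9 + 50535·6 + 10230·8 + 59565·5 + 10255·4 + 33269·14 = 439146 + 303210 + 81840 + 297825 + 41020 + 465766 = 1628807.
Divide by N: 1628807 / 212648 = 7.6596... → 7.66.

7.66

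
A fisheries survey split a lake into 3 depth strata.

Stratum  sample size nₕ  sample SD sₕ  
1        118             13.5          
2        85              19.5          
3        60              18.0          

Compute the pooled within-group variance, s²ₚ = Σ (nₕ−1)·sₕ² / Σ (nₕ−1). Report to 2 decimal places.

278.39

Degrees of freedom: 117 + 84 + 59 = 260.
Σ(nₕ−1)sₕ² = 117·182.25 + 84·380.25 + 59·324 = 72380.25.
s²ₚ = 72380.25 / 260 = 278.3856... → 278.39.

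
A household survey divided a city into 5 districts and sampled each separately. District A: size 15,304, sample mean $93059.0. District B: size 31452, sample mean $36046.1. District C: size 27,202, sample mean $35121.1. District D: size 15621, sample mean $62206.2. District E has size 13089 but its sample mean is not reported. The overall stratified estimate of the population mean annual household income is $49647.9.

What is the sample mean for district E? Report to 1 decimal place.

Σ Nₕx̄ₕ = N·μ, so 13089·x̄_E = 102668·49647.9 − (15304·93059.0 + 31452·36046.1 + 27202·35121.1 + 15621·62206.2).
= 5097250597.2 − 4484984085.6 = 612266511.6.
x̄_E = 612266511.6 / 13089 = 46777.180... → 46777.2.

46777.2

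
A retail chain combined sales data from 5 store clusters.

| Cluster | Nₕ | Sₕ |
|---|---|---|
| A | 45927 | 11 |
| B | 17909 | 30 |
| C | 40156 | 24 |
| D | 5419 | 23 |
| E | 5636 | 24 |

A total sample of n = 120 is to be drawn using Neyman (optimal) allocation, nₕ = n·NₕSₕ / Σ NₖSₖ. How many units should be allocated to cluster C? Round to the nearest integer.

Σ NₕSₕ = 45927·11 + 17909·30 + 40156·24 + 5419·23 + 5636·24 = 2266112.
Share for C: 963744/2266112 = 0.42529.
n_C = 120 × 0.42529 = 51.034... → 51.

51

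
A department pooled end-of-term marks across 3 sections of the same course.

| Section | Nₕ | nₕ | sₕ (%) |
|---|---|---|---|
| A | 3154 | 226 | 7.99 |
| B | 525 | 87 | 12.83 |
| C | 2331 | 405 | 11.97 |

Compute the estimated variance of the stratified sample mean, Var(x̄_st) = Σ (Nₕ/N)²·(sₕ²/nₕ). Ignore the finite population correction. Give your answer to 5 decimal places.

0.14545

N = 6010; Wₕ = Nₕ/N.
section A: (3154/6010)²·7.99²/226 = 0.07779641
section B: (525/6010)²·12.83²/87 = 0.01443789
section C: (2331/6010)²·11.97²/405 = 0.05321927
Sum = 0.14545357 → 0.14545.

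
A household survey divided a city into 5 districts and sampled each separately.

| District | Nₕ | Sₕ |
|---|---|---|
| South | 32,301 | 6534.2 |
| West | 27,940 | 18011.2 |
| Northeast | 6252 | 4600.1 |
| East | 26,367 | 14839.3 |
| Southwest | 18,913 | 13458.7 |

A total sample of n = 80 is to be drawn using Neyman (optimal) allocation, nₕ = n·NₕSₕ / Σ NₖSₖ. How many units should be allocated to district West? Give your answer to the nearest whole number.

South: NₕSₕ = 32301·6534.2 = 211061194.2
West: NₕSₕ = 27940·18011.2 = 503232928
Northeast: NₕSₕ = 6252·4600.1 = 28759825.2
East: NₕSₕ = 26367·14839.3 = 391267823.1
Southwest: NₕSₕ = 18913·13458.7 = 254544393.1
Σ NₕSₕ = 1388866163.6.
n_West = 80·503232928/1388866163.6 = 28.987... → 29.

29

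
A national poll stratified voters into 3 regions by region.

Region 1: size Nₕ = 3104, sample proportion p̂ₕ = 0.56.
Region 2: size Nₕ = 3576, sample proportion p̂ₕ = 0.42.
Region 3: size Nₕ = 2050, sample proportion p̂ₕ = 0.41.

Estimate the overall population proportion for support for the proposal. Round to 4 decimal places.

N = 3104 + 3576 + 2050 = 8730.
Overall proportion = Σ (Nₕ/N)·p̂ₕ.
Σ Nₕp̂ₕ = 1738.24 + 1501.92 + 840.5 = 4080.66.
4080.66 / 8730 = 0.467430... → 0.4674.

0.4674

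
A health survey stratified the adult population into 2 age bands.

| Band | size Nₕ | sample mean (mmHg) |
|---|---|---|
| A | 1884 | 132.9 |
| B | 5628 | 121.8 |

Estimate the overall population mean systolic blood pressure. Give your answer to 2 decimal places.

N = 7512; weights Wₕ = Nₕ/N = (0.2508, 0.7492).
x̄_st = Σ Wₕ·x̄ₕ = 0.2508·132.9 + 0.7492·121.8 ≈ 124.5839...
→ 124.58.

124.58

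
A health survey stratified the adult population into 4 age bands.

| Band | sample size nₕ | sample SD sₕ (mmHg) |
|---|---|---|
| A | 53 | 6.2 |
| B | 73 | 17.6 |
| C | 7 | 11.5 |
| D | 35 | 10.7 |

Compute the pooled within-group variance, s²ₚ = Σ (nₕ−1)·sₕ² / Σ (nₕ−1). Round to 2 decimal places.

A: (53−1)·6.2² = 52·38.44 = 1998.88
B: (73−1)·17.6² = 72·309.76 = 22302.72
C: (7−1)·11.5² = 6·132.25 = 793.5
D: (35−1)·10.7² = 34·114.49 = 3892.66
Numerator = 28987.76; denominator = Σ(nₕ−1) = 164.
s²ₚ = 28987.76/164 = 176.7546... → 176.75.

176.75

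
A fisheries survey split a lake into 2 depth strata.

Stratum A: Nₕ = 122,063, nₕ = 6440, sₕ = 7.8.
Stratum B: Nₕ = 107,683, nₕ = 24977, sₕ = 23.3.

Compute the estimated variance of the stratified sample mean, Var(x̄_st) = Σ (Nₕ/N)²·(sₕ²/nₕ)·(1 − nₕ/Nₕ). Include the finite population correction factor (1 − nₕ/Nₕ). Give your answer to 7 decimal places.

0.0061934

N = 229746; Wₕ = Nₕ/N.
stratum A: (122063/229746)²·7.8²/6440·(1 − 6440/122063) = 0.0025260137
stratum B: (107683/229746)²·23.3²/24977·(1 − 24977/107683) = 0.0036674129
Sum = 0.0061934266 → 0.0061934.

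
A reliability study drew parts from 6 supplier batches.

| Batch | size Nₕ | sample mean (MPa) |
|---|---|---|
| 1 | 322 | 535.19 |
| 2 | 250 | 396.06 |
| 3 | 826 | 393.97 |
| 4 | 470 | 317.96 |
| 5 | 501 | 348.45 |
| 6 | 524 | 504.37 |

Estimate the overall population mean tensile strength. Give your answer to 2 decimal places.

409.63

x̄_st = (Σ Nₕx̄ₕ) / (Σ Nₕ) = (322·535.19 + 250·396.06 + 826·393.97 + 470·317.96 + 501·348.45 + 524·504.37) / 2893
= 1185069.93 / 2893 = 409.6336... → 409.63.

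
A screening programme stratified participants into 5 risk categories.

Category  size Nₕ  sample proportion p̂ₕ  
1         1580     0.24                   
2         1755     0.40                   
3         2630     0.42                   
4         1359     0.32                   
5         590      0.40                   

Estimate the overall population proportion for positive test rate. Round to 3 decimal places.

0.361

Wₕ = Nₕ/N with N = 7914: 0.1996, 0.2218, 0.3323, 0.1717, 0.0746.
p̂_st = 0.1996·0.24 + 0.2218·0.40 + 0.3323·0.42 + 0.1717·0.32 + 0.0746·0.40 ≈ 0.36097... → 0.361.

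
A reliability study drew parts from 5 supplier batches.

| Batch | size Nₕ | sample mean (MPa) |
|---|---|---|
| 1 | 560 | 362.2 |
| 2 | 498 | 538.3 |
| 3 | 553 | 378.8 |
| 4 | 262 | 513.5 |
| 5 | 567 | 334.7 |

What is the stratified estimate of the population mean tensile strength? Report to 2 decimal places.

411.76

x̄_st = (Σ Nₕx̄ₕ) / (Σ Nₕ) = (560·362.2 + 498·538.3 + 553·378.8 + 262·513.5 + 567·334.7) / 2440
= 1004693.7 / 2440 = 411.7597... → 411.76.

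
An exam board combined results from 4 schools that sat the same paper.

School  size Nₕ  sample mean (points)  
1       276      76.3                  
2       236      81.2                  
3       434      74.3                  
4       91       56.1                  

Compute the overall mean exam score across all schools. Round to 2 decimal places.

x̄_st = (Σ Nₕx̄ₕ) / (Σ Nₕ) = (276·76.3 + 236·81.2 + 434·74.3 + 91·56.1) / 1037
= 77573.3 / 1037 = 74.8055... → 74.81.

74.81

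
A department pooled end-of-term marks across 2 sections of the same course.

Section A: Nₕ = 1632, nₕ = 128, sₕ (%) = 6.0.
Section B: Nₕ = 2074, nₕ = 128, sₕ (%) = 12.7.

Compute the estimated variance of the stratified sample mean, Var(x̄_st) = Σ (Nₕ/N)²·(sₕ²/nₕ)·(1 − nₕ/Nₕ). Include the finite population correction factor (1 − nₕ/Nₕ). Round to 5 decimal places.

N = 3706; Wₕ = Nₕ/N.
section A: (1632/3706)²·6.0²/128·(1 − 128/1632) = 0.05026315
section B: (2074/3706)²·12.7²/128·(1 − 128/2074) = 0.37028680
Sum = 0.42054995 → 0.42055.

0.42055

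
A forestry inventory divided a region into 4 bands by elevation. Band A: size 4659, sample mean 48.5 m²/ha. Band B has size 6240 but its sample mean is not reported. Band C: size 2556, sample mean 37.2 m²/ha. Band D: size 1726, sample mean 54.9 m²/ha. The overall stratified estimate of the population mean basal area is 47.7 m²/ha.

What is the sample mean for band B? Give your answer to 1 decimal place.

49.4

N = 4659 + 6240 + 2556 + 1726 = 15181.
Overall total = μ·N = 47.7·15181 = 724133.7.
Subtract the known strata: 4659·48.5 + 2556·37.2 + 1726·54.9 = 415802.1.
Remaining total for band B: 724133.7 − 415802.1 = 308331.6.
Divide by its size: 308331.6 / 6240 = 49.412... → 49.4.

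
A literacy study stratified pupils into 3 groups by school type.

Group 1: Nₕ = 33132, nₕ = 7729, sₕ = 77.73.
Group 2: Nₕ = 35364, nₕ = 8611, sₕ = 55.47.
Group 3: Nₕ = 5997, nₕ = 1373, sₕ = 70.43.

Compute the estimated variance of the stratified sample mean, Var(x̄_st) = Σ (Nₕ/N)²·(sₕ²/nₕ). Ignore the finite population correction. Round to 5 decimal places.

0.25858

N = 74493. Term for each stratum: Wₕ²sₕ²/nₕ.
Var(x̄_st) = 0.15463878 + 0.08052942 + 0.02341434 = 0.25858254 → 0.25858.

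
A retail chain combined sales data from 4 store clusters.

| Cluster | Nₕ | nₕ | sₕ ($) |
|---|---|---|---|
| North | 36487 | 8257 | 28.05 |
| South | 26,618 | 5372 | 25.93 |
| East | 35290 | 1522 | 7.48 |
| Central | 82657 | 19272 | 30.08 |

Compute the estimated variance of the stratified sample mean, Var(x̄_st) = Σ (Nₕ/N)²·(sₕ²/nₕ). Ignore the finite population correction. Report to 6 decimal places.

N = 181052. Term for each stratum: Wₕ²sₕ²/nₕ.
Var(x̄_st) = 0.003870019 + 0.002705286 + 0.001396642 + 0.009785466 = 0.017757413 → 0.017757.

0.017757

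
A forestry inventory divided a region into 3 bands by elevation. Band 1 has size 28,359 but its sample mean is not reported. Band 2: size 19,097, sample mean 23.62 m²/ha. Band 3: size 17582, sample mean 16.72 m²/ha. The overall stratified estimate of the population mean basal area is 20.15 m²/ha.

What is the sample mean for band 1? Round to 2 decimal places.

19.94

Σ Nₕx̄ₕ = N·μ, so 28359·x̄_1 = 65038·20.15 − (19097·23.62 + 17582·16.72).
= 1310515.7 − 745042.18 = 565473.52.
x̄_1 = 565473.52 / 28359 = 19.9398... → 19.94.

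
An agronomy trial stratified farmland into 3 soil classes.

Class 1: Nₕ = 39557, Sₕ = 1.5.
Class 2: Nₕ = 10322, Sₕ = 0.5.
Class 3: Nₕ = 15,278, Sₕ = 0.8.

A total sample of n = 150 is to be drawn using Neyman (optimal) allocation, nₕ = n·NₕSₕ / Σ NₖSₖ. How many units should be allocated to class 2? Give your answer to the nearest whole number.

1: NₕSₕ = 39557·1.5 = 59335.5
2: NₕSₕ = 10322·0.5 = 5161
3: NₕSₕ = 15278·0.8 = 12222.4
Σ NₕSₕ = 76718.9.
n_2 = 150·5161/76718.9 = 10.091... → 10.

10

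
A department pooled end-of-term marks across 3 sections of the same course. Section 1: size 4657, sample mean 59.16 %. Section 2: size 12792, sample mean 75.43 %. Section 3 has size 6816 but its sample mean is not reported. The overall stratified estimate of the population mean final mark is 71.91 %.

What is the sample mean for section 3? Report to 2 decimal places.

N = 4657 + 12792 + 6816 = 24265.
Overall total = μ·N = 71.91·24265 = 1744896.15.
Subtract the known strata: 4657·59.16 + 12792·75.43 = 1240408.68.
Remaining total for section 3: 1744896.15 − 1240408.68 = 504487.47.
Divide by its size: 504487.47 / 6816 = 74.0152... → 74.02.

74.02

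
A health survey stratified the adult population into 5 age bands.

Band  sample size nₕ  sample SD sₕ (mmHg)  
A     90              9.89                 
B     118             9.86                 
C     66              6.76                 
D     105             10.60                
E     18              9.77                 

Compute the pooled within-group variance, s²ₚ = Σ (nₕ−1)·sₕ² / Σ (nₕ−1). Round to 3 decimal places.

92.751

A: (90−1)·9.89² = 89·97.8121 = 8705.2769
B: (118−1)·9.86² = 117·97.2196 = 11374.6932
C: (66−1)·6.76² = 65·45.6976 = 2970.344
D: (105−1)·10.60² = 104·112.36 = 11685.44
E: (18−1)·9.77² = 17·95.4529 = 1622.6993
Numerator = 36358.4534; denominator = Σ(nₕ−1) = 392.
s²ₚ = 36358.4534/392 = 92.75116... → 92.751.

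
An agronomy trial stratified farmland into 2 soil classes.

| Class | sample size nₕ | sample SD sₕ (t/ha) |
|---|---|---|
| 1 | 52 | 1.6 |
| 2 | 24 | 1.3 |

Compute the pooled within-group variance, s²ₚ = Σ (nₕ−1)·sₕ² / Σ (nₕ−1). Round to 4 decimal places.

2.2896

Degrees of freedom: 51 + 23 = 74.
Σ(nₕ−1)sₕ² = 51·2.56 + 23·1.69 = 169.43.
s²ₚ = 169.43 / 74 = 2.289595... → 2.2896.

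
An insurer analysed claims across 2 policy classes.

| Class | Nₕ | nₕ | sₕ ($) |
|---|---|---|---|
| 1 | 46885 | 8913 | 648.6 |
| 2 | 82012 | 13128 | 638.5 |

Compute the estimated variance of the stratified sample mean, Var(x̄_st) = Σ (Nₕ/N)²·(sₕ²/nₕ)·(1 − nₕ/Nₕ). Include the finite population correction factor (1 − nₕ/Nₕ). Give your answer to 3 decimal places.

N = 128897. Term for each stratum: Wₕ²sₕ²/nₕ·(1−nₕ/Nₕ).
Var(x̄_st) = 5.057568 + 10.559257 = 15.616826 → 15.617.

15.617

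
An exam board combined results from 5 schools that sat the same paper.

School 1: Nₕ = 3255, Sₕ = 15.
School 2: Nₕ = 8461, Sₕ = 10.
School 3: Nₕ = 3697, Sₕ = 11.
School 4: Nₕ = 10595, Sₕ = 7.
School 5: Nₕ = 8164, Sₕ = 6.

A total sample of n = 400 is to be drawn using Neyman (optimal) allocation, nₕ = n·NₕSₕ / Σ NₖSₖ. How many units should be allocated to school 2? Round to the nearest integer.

Σ NₕSₕ = 3255·15 + 8461·10 + 3697·11 + 10595·7 + 8164·6 = 297251.
Share for 2: 84610/297251 = 0.28464.
n_2 = 400 × 0.28464 = 113.857... → 114.

114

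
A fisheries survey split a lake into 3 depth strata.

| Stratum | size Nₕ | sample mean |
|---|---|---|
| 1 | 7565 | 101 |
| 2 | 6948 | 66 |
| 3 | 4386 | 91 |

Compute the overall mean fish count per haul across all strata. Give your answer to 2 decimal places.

x̄_st = (Σ Nₕx̄ₕ) / (Σ Nₕ) = (7565·101 + 6948·66 + 4386·91) / 18899
= 1621759 / 18899 = 85.8119... → 85.81.

85.81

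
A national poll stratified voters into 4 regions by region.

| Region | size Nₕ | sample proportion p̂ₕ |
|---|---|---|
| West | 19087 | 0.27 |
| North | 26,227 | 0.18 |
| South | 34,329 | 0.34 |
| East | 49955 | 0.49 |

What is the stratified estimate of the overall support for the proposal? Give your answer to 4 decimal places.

Wₕ = Nₕ/N with N = 129598: 0.1473, 0.2024, 0.2649, 0.3855.
p̂_st = 0.1473·0.27 + 0.2024·0.18 + 0.2649·0.34 + 0.3855·0.49 ≈ 0.355130... → 0.3551.

0.3551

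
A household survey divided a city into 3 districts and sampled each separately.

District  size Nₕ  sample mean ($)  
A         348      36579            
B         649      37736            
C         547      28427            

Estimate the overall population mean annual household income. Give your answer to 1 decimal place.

N = 1544; weights Wₕ = Nₕ/N = (0.2254, 0.4203, 0.3543).
x̄_st = Σ Wₕ·x̄ₕ = 0.2254·36579 + 0.4203·37736 + 0.3543·28427 ≈ 34177.283...
→ 34177.3.

34177.3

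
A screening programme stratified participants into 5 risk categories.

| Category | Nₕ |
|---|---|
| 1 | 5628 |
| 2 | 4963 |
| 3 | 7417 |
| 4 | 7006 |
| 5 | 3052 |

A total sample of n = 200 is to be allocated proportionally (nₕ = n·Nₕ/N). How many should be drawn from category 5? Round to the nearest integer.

Share of category 5 = 3052/28066 = 0.10874.
Allocate 200 × 0.10874 = 21.749... → 22.

22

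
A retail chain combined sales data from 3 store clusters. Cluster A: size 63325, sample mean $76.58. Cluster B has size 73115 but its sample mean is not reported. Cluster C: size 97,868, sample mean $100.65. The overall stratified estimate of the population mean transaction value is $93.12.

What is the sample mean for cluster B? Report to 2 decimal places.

N = 63325 + 73115 + 97868 = 234308.
Overall total = μ·N = 93.12·234308 = 21818760.96.
Subtract the known strata: 63325·76.58 + 97868·100.65 = 14699842.7.
Remaining total for cluster B: 21818760.96 − 14699842.7 = 7118918.26.
Divide by its size: 7118918.26 / 73115 = 97.3660... → 97.37.

97.37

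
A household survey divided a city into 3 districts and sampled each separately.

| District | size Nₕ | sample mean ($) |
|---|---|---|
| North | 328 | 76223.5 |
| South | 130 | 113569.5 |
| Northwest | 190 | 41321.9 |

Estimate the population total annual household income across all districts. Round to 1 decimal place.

47616504.0

Population total = Σ Nₕ·x̄ₕ (each stratum's size times its mean).
328·76223.5 + 130·113569.5 + 190·41321.9 = 25001308 + 14764035 + 7851161 = 47616504.0.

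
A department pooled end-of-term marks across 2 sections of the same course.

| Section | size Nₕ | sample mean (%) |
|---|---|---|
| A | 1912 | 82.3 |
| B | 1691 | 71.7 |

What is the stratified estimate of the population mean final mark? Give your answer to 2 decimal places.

N = 3603; weights Wₕ = Nₕ/N = (0.5307, 0.4693).
x̄_st = Σ Wₕ·x̄ₕ = 0.5307·82.3 + 0.4693·71.7 ≈ 77.3251...
→ 77.33.

77.33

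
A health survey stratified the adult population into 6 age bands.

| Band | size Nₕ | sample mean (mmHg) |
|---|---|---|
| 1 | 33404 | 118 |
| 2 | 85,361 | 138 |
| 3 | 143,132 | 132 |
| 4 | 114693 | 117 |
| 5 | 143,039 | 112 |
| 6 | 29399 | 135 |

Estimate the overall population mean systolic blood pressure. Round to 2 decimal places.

N = 549028; weights Wₕ = Nₕ/N = (0.0608, 0.1555, 0.2607, 0.2089, 0.2605, 0.0535).
x̄_st = Σ Wₕ·x̄ₕ = 0.0608·118 + 0.1555·138 + 0.2607·132 + 0.2089·117 + 0.2605·112 + 0.0535·135 ≈ 123.8976...
→ 123.90.

123.90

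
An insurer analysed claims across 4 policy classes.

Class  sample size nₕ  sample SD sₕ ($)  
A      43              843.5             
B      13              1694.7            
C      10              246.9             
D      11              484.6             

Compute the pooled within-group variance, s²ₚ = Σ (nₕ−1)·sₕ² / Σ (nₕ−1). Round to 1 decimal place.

A: (43−1)·843.5² = 42·711492.25 = 29882674.5
B: (13−1)·1694.7² = 12·2872008.09 = 34464097.08
C: (10−1)·246.9² = 9·60959.61 = 548636.49
D: (11−1)·484.6² = 10·234837.16 = 2348371.6
Numerator = 67243779.67; denominator = Σ(nₕ−1) = 73.
s²ₚ = 67243779.67/73 = 921147.667... → 921147.7.

921147.7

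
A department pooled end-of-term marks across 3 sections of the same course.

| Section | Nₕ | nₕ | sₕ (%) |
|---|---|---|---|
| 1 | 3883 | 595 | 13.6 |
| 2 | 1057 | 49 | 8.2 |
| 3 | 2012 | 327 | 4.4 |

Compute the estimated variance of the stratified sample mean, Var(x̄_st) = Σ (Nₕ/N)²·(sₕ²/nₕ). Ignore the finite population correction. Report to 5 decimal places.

N = 6952; Wₕ = Nₕ/N.
section 1: (3883/6952)²·13.6²/595 = 0.09697864
section 2: (1057/6952)²·8.2²/49 = 0.03172211
section 3: (2012/6952)²·4.4²/327 = 0.00495900
Sum = 0.13365975 → 0.13366.

0.13366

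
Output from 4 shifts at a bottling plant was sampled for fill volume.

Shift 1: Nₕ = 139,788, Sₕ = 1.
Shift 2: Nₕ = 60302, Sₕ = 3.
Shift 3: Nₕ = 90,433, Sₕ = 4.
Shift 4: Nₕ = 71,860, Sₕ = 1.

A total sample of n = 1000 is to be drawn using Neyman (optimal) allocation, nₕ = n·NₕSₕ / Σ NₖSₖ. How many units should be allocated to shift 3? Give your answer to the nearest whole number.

480

1: NₕSₕ = 139788·1 = 139788
2: NₕSₕ = 60302·3 = 180906
3: NₕSₕ = 90433·4 = 361732
4: NₕSₕ = 71860·1 = 71860
Σ NₕSₕ = 754286.
n_3 = 1000·361732/754286 = 479.569... → 480.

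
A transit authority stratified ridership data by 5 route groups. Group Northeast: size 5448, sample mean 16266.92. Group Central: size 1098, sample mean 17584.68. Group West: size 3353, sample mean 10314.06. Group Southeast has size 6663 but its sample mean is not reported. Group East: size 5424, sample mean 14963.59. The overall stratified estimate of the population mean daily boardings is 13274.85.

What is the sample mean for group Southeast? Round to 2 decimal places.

10233.40

N = 5448 + 1098 + 3353 + 6663 + 5424 = 21986.
Overall total = μ·N = 13274.85·21986 = 291860852.1.
Subtract the known strata: 5448·16266.92 + 1098·17584.68 + 3353·10314.06 + 5424·14963.59 = 223675714.14.
Remaining total for group Southeast: 291860852.1 − 223675714.14 = 68185137.96.
Divide by its size: 68185137.96 / 6663 = 10233.3991... → 10233.40.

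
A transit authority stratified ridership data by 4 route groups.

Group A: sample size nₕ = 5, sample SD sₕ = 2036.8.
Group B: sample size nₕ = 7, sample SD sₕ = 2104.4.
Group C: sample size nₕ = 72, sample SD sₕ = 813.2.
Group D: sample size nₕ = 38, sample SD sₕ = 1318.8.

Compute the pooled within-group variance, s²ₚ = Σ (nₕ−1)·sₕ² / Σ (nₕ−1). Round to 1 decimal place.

A: (5−1)·2036.8² = 4·4148554.24 = 16594216.96
B: (7−1)·2104.4² = 6·4428499.36 = 26570996.16
C: (72−1)·813.2² = 71·661294.24 = 46951891.04
D: (38−1)·1318.8² = 37·1739233.44 = 64351637.28
Numerator = 154468741.44; denominator = Σ(nₕ−1) = 118.
s²ₚ = 154468741.44/118 = 1309057.131... → 1309057.1.

1309057.1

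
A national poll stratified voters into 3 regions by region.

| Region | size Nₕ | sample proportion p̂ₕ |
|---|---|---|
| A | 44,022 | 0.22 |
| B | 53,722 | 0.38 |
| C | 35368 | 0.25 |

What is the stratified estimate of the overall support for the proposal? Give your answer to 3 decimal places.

0.293

Wₕ = Nₕ/N with N = 133112: 0.3307, 0.4036, 0.2657.
p̂_st = 0.3307·0.22 + 0.4036·0.38 + 0.2657·0.25 ≈ 0.29254... → 0.293.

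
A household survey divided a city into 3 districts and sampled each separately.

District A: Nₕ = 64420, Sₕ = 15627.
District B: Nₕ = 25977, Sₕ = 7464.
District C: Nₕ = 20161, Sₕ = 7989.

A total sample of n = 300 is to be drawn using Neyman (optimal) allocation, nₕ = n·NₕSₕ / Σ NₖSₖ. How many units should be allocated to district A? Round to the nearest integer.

Σ NₕSₕ = 64420·15627 + 25977·7464 + 20161·7989 = 1361649897.
Share for A: 1006691340/1361649897 = 0.73932.
n_A = 300 × 0.73932 = 221.795... → 222.

222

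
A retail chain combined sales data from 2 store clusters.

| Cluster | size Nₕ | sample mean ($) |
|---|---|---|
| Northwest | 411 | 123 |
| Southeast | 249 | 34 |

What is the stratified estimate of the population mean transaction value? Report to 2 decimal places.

89.42

N = 411 + 249 = 660.
Weight each subgroup mean by Nₕ/N and sum.
Σ Nₕx̄ₕ = 411·123 + 249·34 = 50553 + 8466 = 59019.
Divide by N: 59019 / 660 = 89.4227... → 89.42.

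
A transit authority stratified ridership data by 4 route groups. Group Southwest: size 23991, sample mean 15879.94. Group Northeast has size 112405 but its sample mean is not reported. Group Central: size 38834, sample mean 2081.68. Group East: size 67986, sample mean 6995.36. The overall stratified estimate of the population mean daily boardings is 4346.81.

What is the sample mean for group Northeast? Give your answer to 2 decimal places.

1065.89

N = 23991 + 112405 + 38834 + 67986 = 243216.
Overall total = μ·N = 4346.81·243216 = 1057213740.96.
Subtract the known strata: 23991·15879.94 + 38834·2081.68 + 67986·6995.36 = 937402146.62.
Remaining total for group Northeast: 1057213740.96 − 937402146.62 = 119811594.34.
Divide by its size: 119811594.34 / 112405 = 1065.8920... → 1065.89.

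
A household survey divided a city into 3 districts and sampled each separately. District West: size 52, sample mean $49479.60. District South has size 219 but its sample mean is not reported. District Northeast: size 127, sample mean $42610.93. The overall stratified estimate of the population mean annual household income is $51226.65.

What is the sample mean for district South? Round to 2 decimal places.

56637.81

N = 52 + 219 + 127 = 398.
Overall total = μ·N = 51226.65·398 = 20388206.7.
Subtract the known strata: 52·49479.60 + 127·42610.93 = 7984527.31.
Remaining total for district South: 20388206.7 − 7984527.31 = 12403679.39.
Divide by its size: 12403679.39 / 219 = 56637.8054... → 56637.81.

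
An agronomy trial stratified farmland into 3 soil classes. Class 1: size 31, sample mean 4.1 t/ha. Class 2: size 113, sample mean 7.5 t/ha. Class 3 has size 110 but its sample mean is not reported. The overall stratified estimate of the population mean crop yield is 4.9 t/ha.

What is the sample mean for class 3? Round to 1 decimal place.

2.5

N = 31 + 113 + 110 = 254.
Overall total = μ·N = 4.9·254 = 1244.6.
Subtract the known strata: 31·4.1 + 113·7.5 = 974.6.
Remaining total for class 3: 1244.6 − 974.6 = 270.
Divide by its size: 270 / 110 = 2.455... → 2.5.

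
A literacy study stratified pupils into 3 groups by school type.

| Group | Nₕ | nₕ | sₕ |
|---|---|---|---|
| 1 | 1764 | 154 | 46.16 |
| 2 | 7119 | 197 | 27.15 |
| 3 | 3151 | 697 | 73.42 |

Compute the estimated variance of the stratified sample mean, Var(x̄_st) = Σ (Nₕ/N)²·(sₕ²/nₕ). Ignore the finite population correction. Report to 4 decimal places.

N = 12034; Wₕ = Nₕ/N.
group 1: (1764/12034)²·46.16²/154 = 0.2972953
group 2: (7119/12034)²·27.15²/197 = 1.3094575
group 3: (3151/12034)²·73.42²/697 = 0.5302404
Sum = 2.1369932 → 2.1370.

2.1370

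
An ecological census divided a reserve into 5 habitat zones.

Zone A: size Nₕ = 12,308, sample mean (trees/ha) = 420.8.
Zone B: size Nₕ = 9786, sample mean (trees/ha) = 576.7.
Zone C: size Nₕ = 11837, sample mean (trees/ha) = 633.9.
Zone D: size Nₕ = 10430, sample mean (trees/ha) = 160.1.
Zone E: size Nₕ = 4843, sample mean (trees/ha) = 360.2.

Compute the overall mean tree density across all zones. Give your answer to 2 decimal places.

441.85

N = 12308 + 9786 + 11837 + 10430 + 4843 = 49204.
Overall mean = Σ (Nₕ/N)·x̄ₕ — weight by population share, not a simple average.
Σ Nₕx̄ₕ = 12308·420.8 + 9786·576.7 + 11837·633.9 + 10430·160.1 + 4843·360.2 = 5179206.4 + 5643586.2 + 7503474.3 + 1669843 + 1744448.6 = 21740558.5.
Divide by N: 21740558.5 / 49204 = 441.8453... → 441.85.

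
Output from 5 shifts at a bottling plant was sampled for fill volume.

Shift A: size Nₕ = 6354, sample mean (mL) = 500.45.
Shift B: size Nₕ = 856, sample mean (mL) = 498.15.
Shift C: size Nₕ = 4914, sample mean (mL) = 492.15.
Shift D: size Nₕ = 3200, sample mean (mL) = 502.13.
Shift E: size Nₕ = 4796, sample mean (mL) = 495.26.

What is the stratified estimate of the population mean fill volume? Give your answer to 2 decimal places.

497.36

N = 20120; weights Wₕ = Nₕ/N = (0.3158, 0.0425, 0.2442, 0.1590, 0.2384).
x̄_st = Σ Wₕ·x̄ₕ = 0.3158·500.45 + 0.0425·498.15 + 0.2442·492.15 + 0.1590·502.13 + 0.2384·495.26 ≈ 497.3551...
→ 497.36.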